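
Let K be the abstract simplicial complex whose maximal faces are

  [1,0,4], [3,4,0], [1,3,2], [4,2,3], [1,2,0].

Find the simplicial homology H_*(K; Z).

Fix the vertex order 0 < 1 < 2 < 3 < 4 and write every simplex with vertices in increasing order. Then dim K = 2 and the simplices of K are:

  0-simplices (5): [0], [1], [2], [3], [4]
  1-simplices (10): [0,1], [0,2], [0,3], [0,4], [1,2], [1,3], [1,4], [2,3], [2,4], [3,4]
  2-simplices (5): [0,1,2], [0,1,4], [0,3,4], [1,2,3], [2,3,4]

so the chain groups are C_0 ≅ Z^5, C_1 ≅ Z^10, C_2 ≅ Z^5.

The boundary map ∂_1: C_1 → C_0 maps an edge to its endpoints' difference, ∂[p,q] = q − p. For instance
  ∂[2,3] = [3] − [2].
The 5×10 boundary matrix has rank 4 and Smith normal form diag(1,1,1,1).

The boundary map ∂_2: C_2 → C_1 maps a triangle to the signed sum of its edges. For instance
  ∂[1,2,3] = [2,3] − [1,3] + [1,2],
  ∂[0,1,4] = [1,4] − [0,4] + [0,1].
This gives a 10×5 integer matrix of rank 5; reducing to Smith normal form yields diagonal entries (1,1,1,1,1).

From H_k ≅ ker(∂_k) / im(∂_{k+1}) we obtain:

  H_0: rank C_0 − rank ∂_1 = 5 − 4 = 1, and the invariant factors of ∂_1 are all 1, so H_0 ≅ Z.
  H_1: rank ker ∂_1 − rank ∂_2 = (10 − 4) − 5 = 1, and the invariant factors of ∂_2 are all 1, so H_1 ≅ Z.
  H_2: rank ker ∂_2 − rank ∂_3 = (5 − 5) − 0 = 0, and there is no ∂_3, so H_2 ≅ 0.

H_0 ≅ Z,  H_1 ≅ Z,  H_2 = 0.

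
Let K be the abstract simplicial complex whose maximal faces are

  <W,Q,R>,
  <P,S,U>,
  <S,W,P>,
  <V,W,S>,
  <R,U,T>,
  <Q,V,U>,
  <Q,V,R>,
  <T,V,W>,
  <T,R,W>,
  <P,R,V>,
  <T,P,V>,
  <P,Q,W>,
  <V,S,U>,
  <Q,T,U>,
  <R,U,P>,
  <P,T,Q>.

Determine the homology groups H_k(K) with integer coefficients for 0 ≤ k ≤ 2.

H_0 = Z,  H_1 = Z^2,  H_2 = Z.

We work with the vertex ordering P < Q < R < S < T < U < V < W. The simplices of K, each written with vertices in increasing order, are:

  0-simplices (8): P, Q, R, S, T, U, V, W
  1-simplices (24): PQ, PR, PS, PT, PU, PV, PW, QR, QT, QU, QV, QW, RT, RU, RV, RW, SU, SV, SW, TU, TV, TW, UV, VW
  2-simplices (16): PQT, PQW, PRU, PRV, PSU, PSW, PTV, QRV, QRW, QTU, QUV, RTU, RTW, SUV, SVW, TVW

so the chain groups are C_0 ≅ Z^8, C_1 ≅ Z^24, C_2 ≅ Z^16.

The boundary map ∂_1: C_1 → C_0 sends each edge [p,q] (with p < q) to q − p.
The resulting 8×24 matrix has rank 7, and its Smith normal form has invariant factors (1,1,1,1,1,1,1).

Boundary ∂_2: C_2 → C_1 maps a triangle to the signed sum of its edges. For instance
  ∂RTW = TW − RW + RT,
  ∂PQW = QW − PW + PQ.
The resulting 24×16 matrix has rank 15, and its Smith normal form has invariant factors (1,1,1,1,1,1,1,1,1,1,1,1,1,1,1).

From H_k ≅ ker(∂_k) / im(∂_{k+1}) we obtain:

  H_0: rank C_0 − rank ∂_1 = 8 − 7 = 1, and the invariant factors of ∂_1 are all 1, so H_0 ≅ Z.
  H_1: rank ker ∂_1 − rank ∂_2 = (24 − 7) − 15 = 2, and the invariant factors of ∂_2 are all 1, so H_1 ≅ Z^2.
  H_2: rank ker ∂_2 − rank ∂_3 = (16 − 15) − 0 = 1, and there is no ∂_3, so H_2 ≅ Z.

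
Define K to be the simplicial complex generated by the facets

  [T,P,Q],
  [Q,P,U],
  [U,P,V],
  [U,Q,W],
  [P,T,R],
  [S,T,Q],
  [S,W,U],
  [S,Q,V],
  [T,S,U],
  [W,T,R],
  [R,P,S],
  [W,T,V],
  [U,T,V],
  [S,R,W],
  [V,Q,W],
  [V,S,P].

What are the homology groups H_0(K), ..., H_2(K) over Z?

Order the vertices as P < Q < R < S < T < U < V < W. Listing each simplex with vertices in this order, K has dimension 2 with simplices:

  0-simplices (8): P, Q, R, S, T, U, V, W
  1-simplices (24): PQ, PR, PS, PT, PU, PV, QS, QT, QU, QV, QW, RS, RT, RW, ST, SU, SV, SW, TU, TV, TW, UV, UW, VW
  2-simplices (16): PQT, PQU, PRS, PRT, PSV, PUV, QST, QSV, QUW, QVW, RSW, RTW, STU, SUW, TUV, TVW

giving chain groups C_0 ≅ Z^8, C_1 ≅ Z^24, C_2 ≅ Z^16.

∂_1: C_1 → C_0 maps an edge to its endpoints' difference, ∂[p,q] = q − p. For instance
  ∂TW = W − T.
As a 8×24 matrix over Z this has rank 7, with invariant factors (1,1,1,1,1,1,1).

Boundary ∂_2: C_2 → C_1 maps a triangle to the signed sum of its edges. For instance
  ∂QVW = VW − QW + QV,
  ∂SUW = UW − SW + SU.
The resulting 24×16 matrix has rank 15, and its Smith normal form has invariant factors (1,1,1,1,1,1,1,1,1,1,1,1,1,1,1).

Reading off H_k = ker ∂_k / im ∂_{k+1}:

  H_0: rank C_0 − rank ∂_1 = 8 − 7 = 1, and the invariant factors of ∂_1 are all 1, so H_0 ≅ Z.
  H_1: rank ker ∂_1 − rank ∂_2 = (24 − 7) − 15 = 2, and the invariant factors of ∂_2 are all 1, so H_1 ≅ Z^2.
  H_2: rank ker ∂_2 − rank ∂_3 = (16 − 15) − 0 = 1, and there is no ∂_3, so H_2 ≅ Z.

As a check, the Euler characteristic is 8 − 24 + 16 = 0, which agrees with 1 − 2 + 1 = 0.

H_0 ≅ Z,  H_1 ≅ Z^2,  H_2 ≅ Z.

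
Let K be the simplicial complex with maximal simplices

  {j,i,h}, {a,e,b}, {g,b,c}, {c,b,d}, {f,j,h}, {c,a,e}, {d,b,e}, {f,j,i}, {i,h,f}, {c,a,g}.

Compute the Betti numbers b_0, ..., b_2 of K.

b_0 = 2, b_1 = 1, b_2 = 1.

Take the total order a < b < c < d < e < f < g < h < i < j on the vertex set. Then K (dimension 2) consists of the simplices:

  0-simplices (10): a, b, c, d, e, f, g, h, i, j
  1-simplices (18): ab, ac, ae, ag, bc, bd, be, bg, cd, ce, cg, de, fh, fi, fj, hi, hj, ij
  2-simplices (10): abe, ace, acg, bcd, bcg, bde, fhi, fhj, fij, hij

Hence C_0 ≅ Z^10, C_1 ≅ Z^18, C_2 ≅ Z^10.

∂_1: C_1 → C_0 sends each edge [p,q] (with p < q) to q − p.
The 10×18 boundary matrix has rank 8 and Smith normal form diag(1,1,1,1,1,1,1,1).

Boundary ∂_2: C_2 → C_1 sends each 2-simplex [p,q,r] to [q,r] − [p,r] + [p,q]. For instance
  ∂fhj = hj − fj + fh,
  ∂bcg = cg − bg + bc.
This gives a 18×10 integer matrix of rank 9; reducing to Smith normal form yields diagonal entries (1,1,1,1,1,1,1,1,1).

Now H_k = ker ∂_k / im ∂_{k+1}, so:

  H_0: rank C_0 − rank ∂_1 = 10 − 8 = 2, and the invariant factors of ∂_1 are all 1, so H_0 ≅ Z^2.
  H_1: rank ker ∂_1 − rank ∂_2 = (18 − 8) − 9 = 1, and the invariant factors of ∂_2 are all 1, so H_1 ≅ Z.
  H_2: rank ker ∂_2 − rank ∂_3 = (10 − 9) − 0 = 1, and there is no ∂_3, so H_2 ≅ Z.

As a check, the Euler characteristic is 10 − 18 + 10 = 2, which agrees with 2 − 1 + 1 = 2.
(K is a triangulation of the disjoint union of the 2-sphere S^2 and the cylinder S^1 x I.)

Hence the Betti numbers are b_0 = 2, b_1 = 1, b_2 = 1.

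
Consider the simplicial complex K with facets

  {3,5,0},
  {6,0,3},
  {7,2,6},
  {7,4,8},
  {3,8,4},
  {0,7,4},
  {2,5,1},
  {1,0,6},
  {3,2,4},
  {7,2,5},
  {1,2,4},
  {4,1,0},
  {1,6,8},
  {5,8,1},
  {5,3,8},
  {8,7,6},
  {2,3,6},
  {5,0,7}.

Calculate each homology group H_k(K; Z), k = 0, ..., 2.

H_0 ≅ Z,  H_1 ≅ Z^2,  H_2 ≅ Z.

Fix the vertex order 0 < 1 < 2 < 3 < 4 < 5 < 6 < 7 < 8 and write every simplex with vertices in increasing order. Then dim K = 2 and the simplices of K are:

  0-simplices (9): [0], [1], [2], [3], [4], [5], [6], [7], [8]
  1-simplices (27): (27 of them)
  2-simplices (18): [0,1,4], [0,1,6], [0,3,5], [0,3,6], [0,4,7], [0,5,7], [1,2,4], [1,2,5], [1,5,8], [1,6,8], [2,3,4], [2,3,6], [2,5,7], [2,6,7], [3,4,8], [3,5,8], [4,7,8], [6,7,8]

so the chain groups are C_0 ≅ Z^9, C_1 ≅ Z^27, C_2 ≅ Z^18.

Boundary ∂_1: C_1 → C_0 is given by ∂[p,q] = [q] − [p]. For instance
  ∂[2,4] = [4] − [2].
The resulting 9×27 matrix has rank 8, and its Smith normal form has invariant factors (1,1,1,1,1,1,1,1).

Boundary ∂_2: C_2 → C_1 maps a triangle to the signed sum of its edges. For instance
  ∂[2,6,7] = [6,7] − [2,7] + [2,6],
  ∂[0,5,7] = [5,7] − [0,7] + [0,5].
The resulting 27×18 matrix has rank 17, and its Smith normal form has invariant factors (1,1,1,1,1,1,1,1,1,1,1,1,1,1,1,1,1).

Now H_k = ker ∂_k / im ∂_{k+1}, so:

  H_0: rank C_0 − rank ∂_1 = 9 − 8 = 1, and the invariant factors of ∂_1 are all 1, so H_0 = Z.
  H_1: rank ker ∂_1 − rank ∂_2 = (27 − 8) − 17 = 2, and the invariant factors of ∂_2 are all 1, so H_1 = Z^2.
  H_2: rank ker ∂_2 − rank ∂_3 = (18 − 17) − 0 = 1, and there is no ∂_3, so H_2 = Z.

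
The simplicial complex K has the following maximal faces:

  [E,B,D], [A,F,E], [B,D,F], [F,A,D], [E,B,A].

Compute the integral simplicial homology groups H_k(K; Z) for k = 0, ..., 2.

Take the total order A < B < D < E < F on the vertex set. Then K (dimension 2) consists of the simplices:

  0-simplices (5): A, B, D, E, F
  1-simplices (10): AB, AD, AE, AF, BD, BE, BF, DE, DF, EF
  2-simplices (5): ABE, ADF, AEF, BDE, BDF

Hence C_0 ≅ Z^5, C_1 ≅ Z^10, C_2 ≅ Z^5.

∂_1: C_1 → C_0 sends each edge [p,q] (with p < q) to q − p.
This gives a 5×10 integer matrix of rank 4; reducing to Smith normal form yields diagonal entries (1,1,1,1).

Boundary ∂_2: C_2 → C_1 maps a triangle to the signed sum of its edges. For instance
  ∂BDE = DE − BE + BD,
  ∂AEF = EF − AF + AE.
The resulting 10×5 matrix has rank 5, and its Smith normal form has invariant factors (1,1,1,1,1).

From H_k ≅ ker(∂_k) / im(∂_{k+1}) we obtain:

  H_0: rank C_0 − rank ∂_1 = 5 − 4 = 1, and the invariant factors of ∂_1 are all 1, so H_0 ≅ Z.
  H_1: rank ker ∂_1 − rank ∂_2 = (10 − 4) − 5 = 1, and the invariant factors of ∂_2 are all 1, so H_1 ≅ Z.
  H_2: rank ker ∂_2 − rank ∂_3 = (5 − 5) − 0 = 0, and there is no ∂_3, so H_2 ≅ 0.

H_0 ≅ Z,  H_1 ≅ Z,  H_2 = 0.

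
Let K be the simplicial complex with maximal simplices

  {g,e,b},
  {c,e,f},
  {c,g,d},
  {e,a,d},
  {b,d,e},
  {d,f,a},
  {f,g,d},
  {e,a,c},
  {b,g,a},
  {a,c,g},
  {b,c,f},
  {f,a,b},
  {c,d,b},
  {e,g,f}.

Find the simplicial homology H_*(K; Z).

Order the vertices as a < b < c < d < e < f < g. Listing each simplex with vertices in this order, K has dimension 2 with simplices:

  0-simplices (7): a, b, c, d, e, f, g
  1-simplices (21): ab, ac, ad, ae, af, ag, bc, bd, be, bf, bg, cd, ce, cf, cg, de, df, dg, ef, eg, fg
  2-simplices (14): abf, abg, ace, acg, ade, adf, bcd, bcf, bde, beg, cdg, cef, dfg, efg

giving chain groups C_0 ≅ Z^7, C_1 ≅ Z^21, C_2 ≅ Z^14.

Boundary ∂_1: C_1 → C_0 is given by ∂[p,q] = [q] − [p]. For instance
  ∂de = e − d.
The resulting 7×21 matrix has rank 6, and its Smith normal form has invariant factors (1,1,1,1,1,1).

∂_2: C_2 → C_1 maps a triangle to the signed sum of its edges. For instance
  ∂bde = de − be + bd,
  ∂bcd = cd − bd + bc.
This gives a 21×14 integer matrix of rank 13; reducing to Smith normal form yields diagonal entries (1,1,1,1,1,1,1,1,1,1,1,1,1).

From H_k ≅ ker(∂_k) / im(∂_{k+1}) we obtain:

  H_0: rank C_0 − rank ∂_1 = 7 − 6 = 1, and the invariant factors of ∂_1 are all 1, so H_0 = Z.
  H_1: rank ker ∂_1 − rank ∂_2 = (21 − 6) − 13 = 2, and the invariant factors of ∂_2 are all 1, so H_1 = Z^2.
  H_2: rank ker ∂_2 − rank ∂_3 = (14 − 13) − 0 = 1, and there is no ∂_3, so H_2 = Z.

As a check, the Euler characteristic is 7 − 21 + 14 = 0, which agrees with 1 − 2 + 1 = 0.
(K is a triangulation of the torus T^2.)

H_0 = Z,  H_1 = Z^2,  H_2 = Z.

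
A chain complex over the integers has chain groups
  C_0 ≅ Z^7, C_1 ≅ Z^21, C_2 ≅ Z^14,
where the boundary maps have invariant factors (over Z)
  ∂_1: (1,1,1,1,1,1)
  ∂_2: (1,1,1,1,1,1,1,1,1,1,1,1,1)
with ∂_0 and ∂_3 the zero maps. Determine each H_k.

H_0 ≅ Z,  H_1 ≅ Z^2,  H_2 ≅ Z.

H_0: b_0 = 7 − 0 − 6 = 1; torsion from ∂_1 factors > 1: none. So H_0 ≅ Z.
H_1: b_1 = 21 − 6 − 13 = 2; torsion from ∂_2 factors > 1: none. So H_1 ≅ Z^2.
H_2: b_2 = 14 − 13 − 0 = 1; torsion from ∂_3 factors > 1: none. So H_2 ≅ Z.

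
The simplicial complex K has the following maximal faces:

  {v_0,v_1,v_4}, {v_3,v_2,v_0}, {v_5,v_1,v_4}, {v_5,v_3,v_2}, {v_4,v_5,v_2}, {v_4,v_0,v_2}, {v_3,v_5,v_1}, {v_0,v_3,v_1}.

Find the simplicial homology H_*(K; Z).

H_0 = Z,  H_1 = 0,  H_2 = Z.

Fix the vertex order v_0 < v_1 < v_2 < v_3 < v_4 < v_5 and write every simplex with vertices in increasing order. Then dim K = 2 and the simplices of K are:

  0-simplices (6): [v_0], [v_1], [v_2], [v_3], [v_4], [v_5]
  1-simplices (12): [v_0,v_1], [v_0,v_2], [v_0,v_3], [v_0,v_4], [v_1,v_3], [v_1,v_4], [v_1,v_5], [v_2,v_3], [v_2,v_4], [v_2,v_5], [v_3,v_5], [v_4,v_5]
  2-simplices (8): [v_0,v_1,v_3], [v_0,v_1,v_4], [v_0,v_2,v_3], [v_0,v_2,v_4], [v_1,v_3,v_5], [v_1,v_4,v_5], [v_2,v_3,v_5], [v_2,v_4,v_5]

Hence C_0 ≅ Z^6, C_1 ≅ Z^12, C_2 ≅ Z^8.

∂_1: C_1 → C_0 is given by ∂[p,q] = [q] − [p]. For instance
  ∂[v_0,v_2] = [v_2] − [v_0].
The resulting 6×12 matrix has rank 5, and its Smith normal form has invariant factors (1,1,1,1,1).

∂_2: C_2 → C_1 maps a triangle to the signed sum of its edges. For instance
  ∂[v_2,v_3,v_5] = [v_3,v_5] − [v_2,v_5] + [v_2,v_3],
  ∂[v_0,v_2,v_3] = [v_2,v_3] − [v_0,v_3] + [v_0,v_2].
This gives a 12×8 integer matrix of rank 7; reducing to Smith normal form yields diagonal entries (1,1,1,1,1,1,1).

Computing H_k = (kernel of ∂_k) / (image of ∂_{k+1}):

  H_0: rank C_0 − rank ∂_1 = 6 − 5 = 1, and the invariant factors of ∂_1 are all 1, so H_0 = Z.
  H_1: rank ker ∂_1 − rank ∂_2 = (12 − 5) − 7 = 0, and the invariant factors of ∂_2 are all 1, so H_1 = 0.
  H_2: rank ker ∂_2 − rank ∂_3 = (8 − 7) − 0 = 1, and there is no ∂_3, so H_2 = Z.

As a check, the Euler characteristic is 6 − 12 + 8 = 2, which agrees with 1 − 0 + 1 = 2.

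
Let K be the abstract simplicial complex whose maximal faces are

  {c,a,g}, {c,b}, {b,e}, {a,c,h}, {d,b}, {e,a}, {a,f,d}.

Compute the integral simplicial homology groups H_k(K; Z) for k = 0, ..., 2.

Fix the vertex order a < b < c < d < e < f < g < h and write every simplex with vertices in increasing order. Then dim K = 2 and the simplices of K are:

  0-simplices (8): a, b, c, d, e, f, g, h
  1-simplices (12): ac, ad, ae, af, ag, ah, bc, bd, be, cg, ch, df
  2-simplices (3): acg, ach, adf

Hence C_0 ≅ Z^8, C_1 ≅ Z^12, C_2 ≅ Z^3.

The boundary map ∂_1: C_1 → C_0 maps an edge to its endpoints' difference, ∂[p,q] = q − p.
The resulting 8×12 matrix has rank 7, and its Smith normal form has invariant factors (1,1,1,1,1,1,1).

∂_2: C_2 → C_1 acts by ∂[p,q,r] = [q,r] − [p,r] + [p,q]. For instance
  ∂adf = df − af + ad,
  ∂acg = cg − ag + ac.
This gives a 12×3 integer matrix of rank 3; reducing to Smith normal form yields diagonal entries (1,1,1).

Reading off H_k = ker ∂_k / im ∂_{k+1}:

  H_0: rank C_0 − rank ∂_1 = 8 − 7 = 1, and the invariant factors of ∂_1 are all 1, so H_0 = Z.
  H_1: rank ker ∂_1 − rank ∂_2 = (12 − 7) − 3 = 2, and the invariant factors of ∂_2 are all 1, so H_1 = Z^2.
  H_2: rank ker ∂_2 − rank ∂_3 = (3 − 3) − 0 = 0, and there is no ∂_3, so H_2 = 0.

As a check, the Euler characteristic is 8 − 12 + 3 = -1, which agrees with 1 − 2 + 0 = -1.

H_0 ≅ Z,  H_1 ≅ Z^2,  H_2 = 0.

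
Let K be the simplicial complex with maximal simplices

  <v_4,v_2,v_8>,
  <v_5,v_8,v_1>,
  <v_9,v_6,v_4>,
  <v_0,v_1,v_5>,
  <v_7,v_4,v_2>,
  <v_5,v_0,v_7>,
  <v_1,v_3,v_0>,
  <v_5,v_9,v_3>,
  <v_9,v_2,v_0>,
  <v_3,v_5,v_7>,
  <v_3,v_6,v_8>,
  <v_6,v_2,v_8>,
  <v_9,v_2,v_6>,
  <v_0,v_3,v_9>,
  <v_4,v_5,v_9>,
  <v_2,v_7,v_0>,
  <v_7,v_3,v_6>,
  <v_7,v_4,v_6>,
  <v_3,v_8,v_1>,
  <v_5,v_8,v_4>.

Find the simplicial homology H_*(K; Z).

Fix the vertex order v_0 < v_1 < v_2 < v_3 < v_4 < v_5 < v_6 < v_7 < v_8 < v_9 and write every simplex with vertices in increasing order. Then dim K = 2 and the simplices of K are:

  0-simplices (10): [v_0], [v_1], [v_2], [v_3], [v_4], [v_5], [v_6], [v_7], [v_8], [v_9]
  1-simplices (30): (30 of them)
  2-simplices (20): (20 of them)

Hence C_0 ≅ Z^10, C_1 ≅ Z^30, C_2 ≅ Z^20.

The boundary map ∂_1: C_1 → C_0 is given by ∂[p,q] = [q] − [p]. For instance
  ∂[v_1,v_8] = [v_8] − [v_1].
This gives a 10×30 integer matrix of rank 9; reducing to Smith normal form yields diagonal entries (1,1,1,1,1,1,1,1,1).

The boundary map ∂_2: C_2 → C_1 maps a triangle to the signed sum of its edges. For instance
  ∂[v_4,v_5,v_9] = [v_5,v_9] − [v_4,v_9] + [v_4,v_5],
  ∂[v_1,v_5,v_8] = [v_5,v_8] − [v_1,v_8] + [v_1,v_5].
The resulting 30×20 matrix has rank 20, and its Smith normal form has invariant factors (1,1,1,1,1,1,1,1,1,1,1,1,1,1,1,1,1,1,1,2).

Computing H_k = (kernel of ∂_k) / (image of ∂_{k+1}):

  H_0: rank C_0 − rank ∂_1 = 10 − 9 = 1, and the invariant factors of ∂_1 are all 1, so H_0 ≅ Z.
  H_1: rank ker ∂_1 − rank ∂_2 = (30 − 9) − 20 = 1, and ∂_2 has invariant factor 2 > 1, so H_1 ≅ Z ⊕ Z/2.
  H_2: rank ker ∂_2 − rank ∂_3 = (20 − 20) − 0 = 0, and there is no ∂_3, so H_2 ≅ 0.

(K is a triangulation of the Klein bottle.)

H_0 ≅ Z,  H_1 ≅ Z ⊕ Z/2,  H_2 = 0.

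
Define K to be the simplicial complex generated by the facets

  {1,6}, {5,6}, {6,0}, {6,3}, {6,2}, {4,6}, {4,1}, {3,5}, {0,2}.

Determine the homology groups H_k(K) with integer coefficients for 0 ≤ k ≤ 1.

H_0 ≅ Z,  H_1 ≅ Z^3.

K has 7 vertices, 9 edges.
rank ∂_0 = 0, rank ∂_1 = 6 ⇒ b_0 = 7 − 0 − 6 = 1; all invariant factors of ∂_1 are 1 so no torsion. So H_0 = Z.
rank ∂_1 = 6, rank ∂_2 = 0 ⇒ b_1 = 9 − 6 − 0 = 3. So H_1 = Z^3.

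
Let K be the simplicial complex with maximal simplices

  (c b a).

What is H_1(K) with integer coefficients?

We work with the vertex ordering a < b < c. The simplices of K, each written with vertices in increasing order, are:

  0-simplices (3): a, b, c
  1-simplices (3): ab, ac, bc
  2-simplices (1): abc

so the chain groups are C_0 ≅ Z^3, C_1 ≅ Z^3, C_2 ≅ Z^1.

Boundary ∂_1: C_1 → C_0 sends each edge [p,q] (with p < q) to q − p. For instance
  ∂bc = c − b.
As a 3×3 matrix over Z this has rank 2, with invariant factors (1,1).

The boundary map ∂_2: C_2 → C_1 sends each 2-simplex [p,q,r] to [q,r] − [p,r] + [p,q]. For instance
  ∂abc = bc − ac + ab.
This gives a 3×1 integer matrix of rank 1; reducing to Smith normal form yields diagonal entries (1).

Now H_k = ker ∂_k / im ∂_{k+1}, so:

  H_1: rank ker ∂_1 − rank ∂_2 = (3 − 2) − 1 = 0, and the invariant factors of ∂_2 are all 1, so H_1 = 0.

(K is a triangulation of the 2-simplex.)

H_1 = 0.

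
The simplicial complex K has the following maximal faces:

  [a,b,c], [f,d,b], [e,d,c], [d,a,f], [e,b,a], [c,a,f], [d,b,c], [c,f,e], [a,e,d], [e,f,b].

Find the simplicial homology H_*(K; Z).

Order the vertices as a < b < c < d < e < f. Listing each simplex with vertices in this order, K has dimension 2 with simplices:

  0-simplices (6): a, b, c, d, e, f
  1-simplices (15): ab, ac, ad, ae, af, bc, bd, be, bf, cd, ce, cf, de, df, ef
  2-simplices (10): abc, abe, acf, ade, adf, bcd, bdf, bef, cde, cef

so the chain groups are C_0 ≅ Z^6, C_1 ≅ Z^15, C_2 ≅ Z^10.

The boundary map ∂_1: C_1 → C_0 maps an edge to its endpoints' difference, ∂[p,q] = q − p. For instance
  ∂bf = f − b.
The resulting 6×15 matrix has rank 5, and its Smith normal form has invariant factors (1,1,1,1,1).

The boundary map ∂_2: C_2 → C_1 maps a triangle to the signed sum of its edges. For instance
  ∂adf = df − af + ad,
  ∂cef = ef − cf + ce.
This gives a 15×10 integer matrix of rank 10; reducing to Smith normal form yields diagonal entries (1,1,1,1,1,1,1,1,1,2).

From H_k ≅ ker(∂_k) / im(∂_{k+1}) we obtain:

  H_0: rank C_0 − rank ∂_1 = 6 − 5 = 1, and the invariant factors of ∂_1 are all 1, so H_0 ≅ Z.
  H_1: rank ker ∂_1 − rank ∂_2 = (15 − 5) − 10 = 0, and ∂_2 has invariant factor 2 > 1, so H_1 ≅ Z/2.
  H_2: rank ker ∂_2 − rank ∂_3 = (10 − 10) − 0 = 0, and there is no ∂_3, so H_2 ≅ 0.

H_0 = Z,  H_1 = Z/2,  H_2 = 0.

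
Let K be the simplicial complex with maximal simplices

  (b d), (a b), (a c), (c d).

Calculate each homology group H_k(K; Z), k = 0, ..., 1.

H_0 ≅ Z,  H_1 ≅ Z.

Take the total order a < b < c < d on the vertex set. Then K (dimension 1) consists of the simplices:

  0-simplices (4): a, b, c, d
  1-simplices (4): ab, ac, bd, cd

so the chain groups are C_0 ≅ Z^4, C_1 ≅ Z^4.

∂_1: C_1 → C_0 sends each edge [p,q] (with p < q) to q − p.
The 4×4 boundary matrix has rank 3 and Smith normal form diag(1,1,1).

Computing H_k = (kernel of ∂_k) / (image of ∂_{k+1}):

  H_0: rank C_0 − rank ∂_1 = 4 − 3 = 1, and the invariant factors of ∂_1 are all 1, so H_0 = Z.
  H_1: rank ker ∂_1 − rank ∂_2 = (4 − 3) − 0 = 1, and there is no ∂_2, so H_1 = Z.

(K is a triangulation of the circle S^1.)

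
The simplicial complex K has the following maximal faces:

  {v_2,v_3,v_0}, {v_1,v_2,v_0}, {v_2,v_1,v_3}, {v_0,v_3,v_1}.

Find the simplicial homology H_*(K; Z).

Take the total order v_0 < v_1 < v_2 < v_3 on the vertex set. Then K (dimension 2) consists of the simplices:

  0-simplices (4): [v_0], [v_1], [v_2], [v_3]
  1-simplices (6): [v_0,v_1], [v_0,v_2], [v_0,v_3], [v_1,v_2], [v_1,v_3], [v_2,v_3]
  2-simplices (4): [v_0,v_1,v_2], [v_0,v_1,v_3], [v_0,v_2,v_3], [v_1,v_2,v_3]

giving chain groups C_0 ≅ Z^4, C_1 ≅ Z^6, C_2 ≅ Z^4.

The boundary map ∂_1: C_1 → C_0 is given by ∂[p,q] = [q] − [p].
As a 4×6 matrix over Z this has rank 3, with invariant factors (1,1,1).

∂_2: C_2 → C_1 sends each 2-simplex [p,q,r] to [q,r] − [p,r] + [p,q]. For instance
  ∂[v_1,v_2,v_3] = [v_2,v_3] − [v_1,v_3] + [v_1,v_2],
  ∂[v_0,v_2,v_3] = [v_2,v_3] − [v_0,v_3] + [v_0,v_2].
The resulting 6×4 matrix has rank 3, and its Smith normal form has invariant factors (1,1,1).

Reading off H_k = ker ∂_k / im ∂_{k+1}:

  H_0: rank C_0 − rank ∂_1 = 4 − 3 = 1, and the invariant factors of ∂_1 are all 1, so H_0 = Z.
  H_1: rank ker ∂_1 − rank ∂_2 = (6 − 3) − 3 = 0, and the invariant factors of ∂_2 are all 1, so H_1 = 0.
  H_2: rank ker ∂_2 − rank ∂_3 = (4 − 3) − 0 = 1, and there is no ∂_3, so H_2 = Z.

H_0 = Z,  H_1 = 0,  H_2 = Z.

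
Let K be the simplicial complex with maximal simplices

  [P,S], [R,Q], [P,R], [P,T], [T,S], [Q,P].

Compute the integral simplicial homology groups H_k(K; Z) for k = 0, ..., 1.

Take the total order P < Q < R < S < T on the vertex set. Then K (dimension 1) consists of the simplices:

  0-simplices (5): P, Q, R, S, T
  1-simplices (6): PQ, PR, PS, PT, QR, ST

Hence C_0 ≅ Z^5, C_1 ≅ Z^6.

∂_1: C_1 → C_0 sends each edge [p,q] (with p < q) to q − p.
As a 5×6 matrix over Z this has rank 4, with invariant factors (1,1,1,1).

Reading off H_k = ker ∂_k / im ∂_{k+1}:

  H_0: rank C_0 − rank ∂_1 = 5 − 4 = 1, and the invariant factors of ∂_1 are all 1, so H_0 = Z.
  H_1: rank ker ∂_1 − rank ∂_2 = (6 − 4) − 0 = 2, and there is no ∂_2, so H_1 = Z^2.

As a check, the Euler characteristic is 5 − 6 = -1, which agrees with 1 − 2 = -1.

H_0 = Z,  H_1 = Z^2.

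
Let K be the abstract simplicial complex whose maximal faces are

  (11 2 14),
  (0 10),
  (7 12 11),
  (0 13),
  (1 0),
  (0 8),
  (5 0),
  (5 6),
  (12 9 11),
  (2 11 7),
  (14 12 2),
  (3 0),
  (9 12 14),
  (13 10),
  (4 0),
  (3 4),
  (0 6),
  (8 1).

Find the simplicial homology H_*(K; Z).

Order the vertices as 0 < 1 < 2 < 3 < 4 < 5 < 6 < 7 < 8 < 9 < 10 < 11 < 12 < 13 < 14. Listing each simplex with vertices in this order, K has dimension 2 with simplices:

  0-simplices (15): [0], [1], [2], [3], [4], [5], [6], [7], [8], [9], [10], [11], [12], [13], [14]
  1-simplices (24): (24 of them)
  2-simplices (6): [2,7,11], [2,11,14], [2,12,14], [7,11,12], [9,11,12], [9,12,14]

giving chain groups C_0 ≅ Z^15, C_1 ≅ Z^24, C_2 ≅ Z^6.

∂_1: C_1 → C_0 maps an edge to its endpoints' difference, ∂[p,q] = q − p.
The 15×24 boundary matrix has rank 13 and Smith normal form diag(1,1,1,1,1,1,1,1,1,1,1,1,1).

Boundary ∂_2: C_2 → C_1 maps a triangle to the signed sum of its edges. For instance
  ∂[7,11,12] = [11,12] − [7,12] + [7,11],
  ∂[9,12,14] = [12,14] − [9,14] + [9,12].
The resulting 24×6 matrix has rank 6, and its Smith normal form has invariant factors (1,1,1,1,1,1).

From H_k ≅ ker(∂_k) / im(∂_{k+1}) we obtain:

  H_0: rank C_0 − rank ∂_1 = 15 − 13 = 2, and the invariant factors of ∂_1 are all 1, so H_0 ≅ Z^2.
  H_1: rank ker ∂_1 − rank ∂_2 = (24 − 13) − 6 = 5, and the invariant factors of ∂_2 are all 1, so H_1 ≅ Z^5.
  H_2: rank ker ∂_2 − rank ∂_3 = (6 − 6) − 0 = 0, and there is no ∂_3, so H_2 ≅ 0.

As a check, the Euler characteristic is 15 − 24 + 6 = -3, which agrees with 2 − 5 + 0 = -3.
(K is a triangulation of the disjoint union of a wedge of 4 circles and the cylinder S^1 x I.)

H_0 = Z^2,  H_1 = Z^5,  H_2 = 0.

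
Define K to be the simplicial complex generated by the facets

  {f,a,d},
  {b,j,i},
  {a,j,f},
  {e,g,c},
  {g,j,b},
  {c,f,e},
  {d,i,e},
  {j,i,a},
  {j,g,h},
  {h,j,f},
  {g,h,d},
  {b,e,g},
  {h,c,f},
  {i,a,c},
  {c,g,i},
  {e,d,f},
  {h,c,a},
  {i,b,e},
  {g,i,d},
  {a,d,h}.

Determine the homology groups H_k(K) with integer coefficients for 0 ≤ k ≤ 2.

K has 10 vertices, 30 edges, 20 triangles.
rank ∂_0 = 0, rank ∂_1 = 9 ⇒ b_0 = 10 − 0 − 9 = 1; all invariant factors of ∂_1 are 1 so no torsion. So H_0 = Z.
rank ∂_1 = 9, rank ∂_2 = 20 ⇒ b_1 = 30 − 9 − 20 = 1; ∂_2 has invariant factor(s) [2] giving torsion. So H_1 = Z ⊕ Z/2.
rank ∂_2 = 20, rank ∂_3 = 0 ⇒ b_2 = 20 − 20 − 0 = 0. So H_2 = 0.

H_0 ≅ Z,  H_1 ≅ Z ⊕ Z/2,  H_2 = 0.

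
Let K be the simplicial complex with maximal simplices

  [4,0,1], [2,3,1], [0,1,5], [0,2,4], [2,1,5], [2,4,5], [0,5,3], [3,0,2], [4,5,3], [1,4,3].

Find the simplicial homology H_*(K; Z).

Take the total order 0 < 1 < 2 < 3 < 4 < 5 on the vertex set. Then K (dimension 2) consists of the simplices:

  0-simplices (6): [0], [1], [2], [3], [4], [5]
  1-simplices (15): [0,1], [0,2], [0,3], [0,4], [0,5], [1,2], [1,3], [1,4], [1,5], [2,3], [2,4], [2,5], [3,4], [3,5], [4,5]
  2-simplices (10): [0,1,4], [0,1,5], [0,2,3], [0,2,4], [0,3,5], [1,2,3], [1,2,5], [1,3,4], [2,4,5], [3,4,5]

giving chain groups C_0 ≅ Z^6, C_1 ≅ Z^15, C_2 ≅ Z^10.

∂_1: C_1 → C_0 is given by ∂[p,q] = [q] − [p]. For instance
  ∂[0,3] = [3] − [0].
This gives a 6×15 integer matrix of rank 5; reducing to Smith normal form yields diagonal entries (1,1,1,1,1).

∂_2: C_2 → C_1 acts by ∂[p,q,r] = [q,r] − [p,r] + [p,q]. For instance
  ∂[0,2,3] = [2,3] − [0,3] + [0,2],
  ∂[0,3,5] = [3,5] − [0,5] + [0,3].
This gives a 15×10 integer matrix of rank 10; reducing to Smith normal form yields diagonal entries (1,1,1,1,1,1,1,1,1,2).

Now H_k = ker ∂_k / im ∂_{k+1}, so:

  H_0: rank C_0 − rank ∂_1 = 6 − 5 = 1, and the invariant factors of ∂_1 are all 1, so H_0 ≅ Z.
  H_1: rank ker ∂_1 − rank ∂_2 = (15 − 5) − 10 = 0, and ∂_2 has invariant factor 2 > 1, so H_1 ≅ Z/2Z.
  H_2: rank ker ∂_2 − rank ∂_3 = (10 − 10) − 0 = 0, and there is no ∂_3, so H_2 ≅ 0.

(K is a triangulation of the real projective plane RP^2.)

H_0 ≅ Z,  H_1 ≅ Z/2Z,  H_2 = 0.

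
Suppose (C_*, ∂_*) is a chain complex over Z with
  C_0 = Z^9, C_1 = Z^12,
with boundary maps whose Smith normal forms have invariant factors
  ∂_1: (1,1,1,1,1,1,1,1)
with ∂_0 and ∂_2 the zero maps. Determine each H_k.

H_0: b_0 = 9 − 0 − 8 = 1; torsion from ∂_1 factors > 1: none. So H_0 ≅ Z.
H_1: b_1 = 12 − 8 − 0 = 4; torsion from ∂_2 factors > 1: none. So H_1 ≅ Z^4.

H_0 ≅ Z,  H_1 ≅ Z^4.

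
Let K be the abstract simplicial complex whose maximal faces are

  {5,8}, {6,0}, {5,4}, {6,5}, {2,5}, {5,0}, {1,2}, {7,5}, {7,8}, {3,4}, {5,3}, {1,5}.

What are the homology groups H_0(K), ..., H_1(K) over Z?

H_0 ≅ Z,  H_1 ≅ Z^4.

Fix the vertex order 0 < 1 < 2 < 3 < 4 < 5 < 6 < 7 < 8 and write every simplex with vertices in increasing order. Then dim K = 1 and the simplices of K are:

  0-simplices (9): [0], [1], [2], [3], [4], [5], [6], [7], [8]
  1-simplices (12): [0,5], [0,6], [1,2], [1,5], [2,5], [3,4], [3,5], [4,5], [5,6], [5,7], [5,8], [7,8]

so the chain groups are C_0 ≅ Z^9, C_1 ≅ Z^12.

∂_1: C_1 → C_0 is given by ∂[p,q] = [q] − [p]. For instance
  ∂[7,8] = [8] − [7].
As a 9×12 matrix over Z this has rank 8, with invariant factors (1,1,1,1,1,1,1,1).

From H_k ≅ ker(∂_k) / im(∂_{k+1}) we obtain:

  H_0: rank C_0 − rank ∂_1 = 9 − 8 = 1, and the invariant factors of ∂_1 are all 1, so H_0 ≅ Z.
  H_1: rank ker ∂_1 − rank ∂_2 = (12 − 8) − 0 = 4, and there is no ∂_2, so H_1 ≅ Z^4.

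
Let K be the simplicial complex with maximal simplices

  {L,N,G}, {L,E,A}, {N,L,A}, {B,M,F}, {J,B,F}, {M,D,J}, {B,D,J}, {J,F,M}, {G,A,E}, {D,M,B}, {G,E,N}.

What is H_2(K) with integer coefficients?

Order the vertices as A < B < D < E < F < G < J < L < M < N. Listing each simplex with vertices in this order, K has dimension 2 with simplices:

  0-simplices (10): A, B, D, E, F, G, J, L, M, N
  1-simplices (19): AE, AG, AL, AN, BD, BF, BJ, BM, DJ, DM, EG, EL, EN, FJ, FM, GL, GN, JM, LN
  2-simplices (11): AEG, AEL, ALN, BDJ, BDM, BFJ, BFM, DJM, EGN, FJM, GLN

Hence C_0 ≅ Z^10, C_1 ≅ Z^19, C_2 ≅ Z^11.

∂_1: C_1 → C_0 maps an edge to its endpoints' difference, ∂[p,q] = q − p. For instance
  ∂EL = L − E.
This gives a 10×19 integer matrix of rank 8; reducing to Smith normal form yields diagonal entries (1,1,1,1,1,1,1,1).

Boundary ∂_2: C_2 → C_1 maps a triangle to the signed sum of its edges. For instance
  ∂BFM = FM − BM + BF,
  ∂GLN = LN − GN + GL.
The 19×11 boundary matrix has rank 10 and Smith normal form diag(1,1,1,1,1,1,1,1,1,1).

Now H_k = ker ∂_k / im ∂_{k+1}, so:

  H_2: rank ker ∂_2 − rank ∂_3 = (11 − 10) − 0 = 1, and there is no ∂_3, so H_2 = Z.

H_2 ≅ Z.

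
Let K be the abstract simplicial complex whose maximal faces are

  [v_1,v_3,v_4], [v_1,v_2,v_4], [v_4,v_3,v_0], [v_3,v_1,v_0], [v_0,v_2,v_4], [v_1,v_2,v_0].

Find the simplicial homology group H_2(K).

K has 5 vertices, 9 edges, 6 triangles.
rank ∂_2 = 5, rank ∂_3 = 0 ⇒ b_2 = 6 − 5 − 0 = 1. So H_2 ≅ Z.

H_2 = Z.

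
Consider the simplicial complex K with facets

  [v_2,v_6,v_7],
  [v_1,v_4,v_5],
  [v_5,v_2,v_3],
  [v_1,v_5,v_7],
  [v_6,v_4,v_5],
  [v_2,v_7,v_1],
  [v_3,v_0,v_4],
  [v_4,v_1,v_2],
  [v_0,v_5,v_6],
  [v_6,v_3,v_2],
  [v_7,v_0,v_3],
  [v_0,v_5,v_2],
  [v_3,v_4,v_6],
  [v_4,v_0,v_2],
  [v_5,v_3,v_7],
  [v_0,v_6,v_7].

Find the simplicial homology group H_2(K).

H_2 = Z.

Take the total order v_0 < v_1 < v_2 < v_3 < v_4 < v_5 < v_6 < v_7 on the vertex set. Then K (dimension 2) consists of the simplices:

  0-simplices (8): [v_0], [v_1], [v_2], [v_3], [v_4], [v_5], [v_6], [v_7]
  1-simplices (24): (24 of them)
  2-simplices (16): (16 of them)

giving chain groups C_0 ≅ Z^8, C_1 ≅ Z^24, C_2 ≅ Z^16.

The boundary map ∂_1: C_1 → C_0 is given by ∂[p,q] = [q] − [p].
This gives a 8×24 integer matrix of rank 7; reducing to Smith normal form yields diagonal entries (1,1,1,1,1,1,1).

The boundary map ∂_2: C_2 → C_1 maps a triangle to the signed sum of its edges. For instance
  ∂[v_2,v_3,v_5] = [v_3,v_5] − [v_2,v_5] + [v_2,v_3],
  ∂[v_0,v_3,v_4] = [v_3,v_4] − [v_0,v_4] + [v_0,v_3].
The resulting 24×16 matrix has rank 15, and its Smith normal form has invariant factors (1,1,1,1,1,1,1,1,1,1,1,1,1,1,1).

From H_k ≅ ker(∂_k) / im(∂_{k+1}) we obtain:

  H_2: rank ker ∂_2 − rank ∂_3 = (16 − 15) − 0 = 1, and there is no ∂_3, so H_2 = Z.

(K is a triangulation of the torus T^2.)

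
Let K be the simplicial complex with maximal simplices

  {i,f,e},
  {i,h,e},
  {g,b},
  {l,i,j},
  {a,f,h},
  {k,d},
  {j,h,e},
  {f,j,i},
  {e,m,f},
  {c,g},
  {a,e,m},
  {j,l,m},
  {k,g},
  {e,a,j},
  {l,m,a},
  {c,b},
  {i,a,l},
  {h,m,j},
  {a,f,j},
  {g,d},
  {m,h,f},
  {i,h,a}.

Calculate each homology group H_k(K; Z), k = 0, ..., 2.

H_0 ≅ Z^2,  H_1 ≅ Z^4,  H_2 ≅ Z.

We work with the vertex ordering a < b < c < d < e < f < g < h < i < j < k < l < m. The simplices of K, each written with vertices in increasing order, are:

  0-simplices (13): a, b, c, d, e, f, g, h, i, j, k, l, m
  1-simplices (30): ae, af, ah, ai, aj, al, am, bc, bg, cg, dg, dk, ef, eh, ei, ej, em, fh, fi, fj, fm, gk, hi, hj, hm, ij, il, jl, jm, lm
  2-simplices (16): aej, aem, afh, afj, ahi, ail, alm, efi, efm, ehi, ehj, fhm, fij, hjm, ijl, jlm

Hence C_0 ≅ Z^13, C_1 ≅ Z^30, C_2 ≅ Z^16.

Boundary ∂_1: C_1 → C_0 maps an edge to its endpoints' difference, ∂[p,q] = q − p.
The 13×30 boundary matrix has rank 11 and Smith normal form diag(1,1,1,1,1,1,1,1,1,1,1).

The boundary map ∂_2: C_2 → C_1 maps a triangle to the signed sum of its edges. For instance
  ∂ail = il − al + ai,
  ∂afh = fh − ah + af.
The resulting 30×16 matrix has rank 15, and its Smith normal form has invariant factors (1,1,1,1,1,1,1,1,1,1,1,1,1,1,1).

From H_k ≅ ker(∂_k) / im(∂_{k+1}) we obtain:

  H_0: rank C_0 − rank ∂_1 = 13 − 11 = 2, and the invariant factors of ∂_1 are all 1, so H_0 = Z^2.
  H_1: rank ker ∂_1 − rank ∂_2 = (30 − 11) − 15 = 4, and the invariant factors of ∂_2 are all 1, so H_1 = Z^4.
  H_2: rank ker ∂_2 − rank ∂_3 = (16 − 15) − 0 = 1, and there is no ∂_3, so H_2 = Z.

As a check, the Euler characteristic is 13 − 30 + 16 = -1, which agrees with 2 − 4 + 1 = -1.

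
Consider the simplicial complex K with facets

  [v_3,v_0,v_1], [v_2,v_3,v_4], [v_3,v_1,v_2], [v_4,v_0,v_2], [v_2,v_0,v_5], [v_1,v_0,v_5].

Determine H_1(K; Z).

H_1 ≅ Z.

We work with the vertex ordering v_0 < v_1 < v_2 < v_3 < v_4 < v_5. The simplices of K, each written with vertices in increasing order, are:

  0-simplices (6): [v_0], [v_1], [v_2], [v_3], [v_4], [v_5]
  1-simplices (12): [v_0,v_1], [v_0,v_2], [v_0,v_3], [v_0,v_4], [v_0,v_5], [v_1,v_2], [v_1,v_3], [v_1,v_5], [v_2,v_3], [v_2,v_4], [v_2,v_5], [v_3,v_4]
  2-simplices (6): [v_0,v_1,v_3], [v_0,v_1,v_5], [v_0,v_2,v_4], [v_0,v_2,v_5], [v_1,v_2,v_3], [v_2,v_3,v_4]

giving chain groups C_0 ≅ Z^6, C_1 ≅ Z^12, C_2 ≅ Z^6.

∂_1: C_1 → C_0 sends each edge [p,q] (with p < q) to q − p.
As a 6×12 matrix over Z this has rank 5, with invariant factors (1,1,1,1,1).

Boundary ∂_2: C_2 → C_1 maps a triangle to the signed sum of its edges. For instance
  ∂[v_0,v_1,v_3] = [v_1,v_3] − [v_0,v_3] + [v_0,v_1],
  ∂[v_0,v_2,v_5] = [v_2,v_5] − [v_0,v_5] + [v_0,v_2].
This gives a 12×6 integer matrix of rank 6; reducing to Smith normal form yields diagonal entries (1,1,1,1,1,1).

Reading off H_k = ker ∂_k / im ∂_{k+1}:

  H_1: rank ker ∂_1 − rank ∂_2 = (12 − 5) − 6 = 1, and the invariant factors of ∂_2 are all 1, so H_1 = Z.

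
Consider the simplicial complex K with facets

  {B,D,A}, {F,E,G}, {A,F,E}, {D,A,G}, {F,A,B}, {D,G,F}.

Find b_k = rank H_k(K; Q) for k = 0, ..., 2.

b_0 = 1, b_1 = 1, b_2 = 0.

K has 6 vertices, 12 edges, 6 triangles.
rank ∂_0 = 0, rank ∂_1 = 5 ⇒ b_0 = 6 − 0 − 5 = 1; all invariant factors of ∂_1 are 1 so no torsion. So H_0 = Z.
rank ∂_1 = 5, rank ∂_2 = 6 ⇒ b_1 = 12 − 5 − 6 = 1; all invariant factors of ∂_2 are 1 so no torsion. So H_1 = Z.
rank ∂_2 = 6, rank ∂_3 = 0 ⇒ b_2 = 6 − 6 − 0 = 0. So H_2 = 0.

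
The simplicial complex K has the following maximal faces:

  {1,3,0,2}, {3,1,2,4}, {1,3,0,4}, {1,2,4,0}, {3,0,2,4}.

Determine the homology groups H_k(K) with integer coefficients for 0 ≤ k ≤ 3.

Order the vertices as 0 < 1 < 2 < 3 < 4. Listing each simplex with vertices in this order, K has dimension 3 with simplices:

  0-simplices (5): [0], [1], [2], [3], [4]
  1-simplices (10): [0,1], [0,2], [0,3], [0,4], [1,2], [1,3], [1,4], [2,3], [2,4], [3,4]
  2-simplices (10): [0,1,2], [0,1,3], [0,1,4], [0,2,3], [0,2,4], [0,3,4], [1,2,3], [1,2,4], [1,3,4], [2,3,4]
  3-simplices (5): [0,1,2,3], [0,1,2,4], [0,1,3,4], [0,2,3,4], [1,2,3,4]

so the chain groups are C_0 ≅ Z^5, C_1 ≅ Z^10, C_2 ≅ Z^10, C_3 ≅ Z^5.

∂_1: C_1 → C_0 sends each edge [p,q] (with p < q) to q − p.
The resulting 5×10 matrix has rank 4, and its Smith normal form has invariant factors (1,1,1,1).

∂_2: C_2 → C_1 sends each 2-simplex [p,q,r] to [q,r] − [p,r] + [p,q]. For instance
  ∂[0,1,2] = [1,2] − [0,2] + [0,1],
  ∂[2,3,4] = [3,4] − [2,4] + [2,3].
The resulting 10×10 matrix has rank 6, and its Smith normal form has invariant factors (1,1,1,1,1,1).

The boundary map ∂_3: C_3 → C_2 sends each 3-simplex σ to the alternating sum Σ_i (−1)^i (σ with its i-th vertex removed). For instance
  ∂[0,1,2,3] = [1,2,3] − [0,2,3] + [0,1,3] − [0,1,2],
  ∂[0,1,3,4] = [1,3,4] − [0,3,4] + [0,1,4] − [0,1,3].
The 10×5 boundary matrix has rank 4 and Smith normal form diag(1,1,1,1).

Reading off H_k = ker ∂_k / im ∂_{k+1}:

  H_0: rank C_0 − rank ∂_1 = 5 − 4 = 1, and the invariant factors of ∂_1 are all 1, so H_0 = Z.
  H_1: rank ker ∂_1 − rank ∂_2 = (10 − 4) − 6 = 0, and the invariant factors of ∂_2 are all 1, so H_1 = 0.
  H_2: rank ker ∂_2 − rank ∂_3 = (10 − 6) − 4 = 0, and the invariant factors of ∂_3 are all 1, so H_2 = 0.
  H_3: rank ker ∂_3 − rank ∂_4 = (5 − 4) − 0 = 1, and there is no ∂_4, so H_3 = Z.

H_0 ≅ Z,  H_1 = 0,  H_2 = 0,  H_3 ≅ Z.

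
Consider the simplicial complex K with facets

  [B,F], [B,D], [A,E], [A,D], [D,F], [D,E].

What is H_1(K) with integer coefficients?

Fix the vertex order A < B < D < E < F and write every simplex with vertices in increasing order. Then dim K = 1 and the simplices of K are:

  0-simplices (5): A, B, D, E, F
  1-simplices (6): AD, AE, BD, BF, DE, DF

Hence C_0 ≅ Z^5, C_1 ≅ Z^6.

Boundary ∂_1: C_1 → C_0 is given by ∂[p,q] = [q] − [p].
The resulting 5×6 matrix has rank 4, and its Smith normal form has invariant factors (1,1,1,1).

Reading off H_k = ker ∂_k / im ∂_{k+1}:

  H_1: rank ker ∂_1 − rank ∂_2 = (6 − 4) − 0 = 2, and there is no ∂_2, so H_1 ≅ Z^2.

H_1 = Z^2.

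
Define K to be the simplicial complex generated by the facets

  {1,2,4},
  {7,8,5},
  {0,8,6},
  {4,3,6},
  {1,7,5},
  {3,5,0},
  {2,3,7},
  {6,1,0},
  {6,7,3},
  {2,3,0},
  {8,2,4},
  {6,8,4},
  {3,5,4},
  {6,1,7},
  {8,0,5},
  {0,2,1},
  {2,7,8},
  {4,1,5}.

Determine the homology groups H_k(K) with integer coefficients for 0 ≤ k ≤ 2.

H_0 = Z,  H_1 = Z^2,  H_2 = Z.

Order the vertices as 0 < 1 < 2 < 3 < 4 < 5 < 6 < 7 < 8. Listing each simplex with vertices in this order, K has dimension 2 with simplices:

  0-simplices (9): [0], [1], [2], [3], [4], [5], [6], [7], [8]
  1-simplices (27): (27 of them)
  2-simplices (18): [0,1,2], [0,1,6], [0,2,3], [0,3,5], [0,5,8], [0,6,8], [1,2,4], [1,4,5], [1,5,7], [1,6,7], [2,3,7], [2,4,8], [2,7,8], [3,4,5], [3,4,6], [3,6,7], [4,6,8], [5,7,8]

so the chain groups are C_0 ≅ Z^9, C_1 ≅ Z^27, C_2 ≅ Z^18.

The boundary map ∂_1: C_1 → C_0 sends each edge [p,q] (with p < q) to q − p.
The 9×27 boundary matrix has rank 8 and Smith normal form diag(1,1,1,1,1,1,1,1).

The boundary map ∂_2: C_2 → C_1 acts by ∂[p,q,r] = [q,r] − [p,r] + [p,q]. For instance
  ∂[1,4,5] = [4,5] − [1,5] + [1,4],
  ∂[1,5,7] = [5,7] − [1,7] + [1,5].
The resulting 27×18 matrix has rank 17, and its Smith normal form has invariant factors (1,1,1,1,1,1,1,1,1,1,1,1,1,1,1,1,1).

Computing H_k = (kernel of ∂_k) / (image of ∂_{k+1}):

  H_0: rank C_0 − rank ∂_1 = 9 − 8 = 1, and the invariant factors of ∂_1 are all 1, so H_0 = Z.
  H_1: rank ker ∂_1 − rank ∂_2 = (27 − 8) − 17 = 2, and the invariant factors of ∂_2 are all 1, so H_1 = Z^2.
  H_2: rank ker ∂_2 − rank ∂_3 = (18 − 17) − 0 = 1, and there is no ∂_3, so H_2 = Z.

As a check, the Euler characteristic is 9 − 27 + 18 = 0, which agrees with 1 − 2 + 1 = 0.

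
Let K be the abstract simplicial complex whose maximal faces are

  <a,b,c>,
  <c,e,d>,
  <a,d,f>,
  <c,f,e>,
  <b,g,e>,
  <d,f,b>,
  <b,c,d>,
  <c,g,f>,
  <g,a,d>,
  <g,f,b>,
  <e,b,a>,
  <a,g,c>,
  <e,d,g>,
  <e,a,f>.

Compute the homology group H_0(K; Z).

H_0 ≅ Z.

K has 7 vertices, 21 edges, 14 triangles.
rank ∂_0 = 0, rank ∂_1 = 6 ⇒ b_0 = 7 − 0 − 6 = 1; all invariant factors of ∂_1 are 1 so no torsion. So H_0 = Z.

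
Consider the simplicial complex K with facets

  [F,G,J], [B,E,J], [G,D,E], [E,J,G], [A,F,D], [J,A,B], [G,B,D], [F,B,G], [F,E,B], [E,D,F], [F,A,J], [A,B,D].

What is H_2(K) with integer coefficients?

H_2 = 0.

Fix the vertex order A < B < D < E < F < G < J and write every simplex with vertices in increasing order. Then dim K = 2 and the simplices of K are:

  0-simplices (7): A, B, D, E, F, G, J
  1-simplices (18): AB, AD, AF, AJ, BD, BE, BF, BG, BJ, DE, DF, DG, EF, EG, EJ, FG, FJ, GJ
  2-simplices (12): ABD, ABJ, ADF, AFJ, BDG, BEF, BEJ, BFG, DEF, DEG, EGJ, FGJ

so the chain groups are C_0 ≅ Z^7, C_1 ≅ Z^18, C_2 ≅ Z^12.

The boundary map ∂_1: C_1 → C_0 sends each edge [p,q] (with p < q) to q − p. For instance
  ∂DG = G − D.
As a 7×18 matrix over Z this has rank 6, with invariant factors (1,1,1,1,1,1).

Boundary ∂_2: C_2 → C_1 sends each 2-simplex [p,q,r] to [q,r] − [p,r] + [p,q]. For instance
  ∂ABJ = BJ − AJ + AB,
  ∂ADF = DF − AF + AD.
The resulting 18×12 matrix has rank 12, and its Smith normal form has invariant factors (1,1,1,1,1,1,1,1,1,1,1,2).

From H_k ≅ ker(∂_k) / im(∂_{k+1}) we obtain:

  H_2: rank ker ∂_2 − rank ∂_3 = (12 − 12) − 0 = 0, and there is no ∂_3, so H_2 = 0.

(K is a triangulation of the real projective plane RP^2.)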